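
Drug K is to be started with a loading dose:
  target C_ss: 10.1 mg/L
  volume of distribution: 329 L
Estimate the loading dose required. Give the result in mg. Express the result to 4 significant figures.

3323 mg

LD = Css × Vd = 10.1 × 329 = 3323 mg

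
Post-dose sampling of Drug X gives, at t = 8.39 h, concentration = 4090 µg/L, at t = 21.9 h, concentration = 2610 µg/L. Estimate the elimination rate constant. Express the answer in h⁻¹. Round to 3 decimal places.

k = ln(C₁/C₂) / (t₂ − t₁) = ln(4090/2610) / (21.9 − 8.39)
  = 0.4492 / 13.51 = 0.03325 h⁻¹

0.033 h⁻¹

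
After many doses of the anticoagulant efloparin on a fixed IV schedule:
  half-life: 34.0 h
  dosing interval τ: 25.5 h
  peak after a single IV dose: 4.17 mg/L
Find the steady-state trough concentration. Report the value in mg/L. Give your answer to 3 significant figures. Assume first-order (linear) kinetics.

6.12 mg/L

k = ln2 / t½ = 0.693147 / 34.0 = 0.02039 h⁻¹
e^(−kτ) = e^(−0.02039 × 25.5) = 0.5946
Accumulation ratio R = 1 / (1 − e^(−kτ)) = 1 / (1 − 0.5946) = 2.467
Steady-state trough = C₀ × R × e^(−kτ) = 4.17 × 2.467 × 0.5946 = 6.117 mg/L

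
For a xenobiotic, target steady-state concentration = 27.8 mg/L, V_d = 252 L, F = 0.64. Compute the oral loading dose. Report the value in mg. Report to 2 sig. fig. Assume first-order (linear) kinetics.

LD = Css × Vd / F = 27.8 × 252 / 0.64 = 10950 mg

11000 mg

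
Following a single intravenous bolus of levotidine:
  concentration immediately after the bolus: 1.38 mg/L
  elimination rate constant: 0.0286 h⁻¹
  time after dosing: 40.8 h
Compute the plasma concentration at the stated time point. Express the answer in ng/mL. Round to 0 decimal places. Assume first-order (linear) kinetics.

430 ng/mL

C = C₀ · e^(−k·t) = 1.380 × e^(−0.02860 × 40.8)
  = 1.380 × 0.3113 = 0.4296 mg/L
Convert: 0.4296 mg/L × 1000 = 429.6 ng/mL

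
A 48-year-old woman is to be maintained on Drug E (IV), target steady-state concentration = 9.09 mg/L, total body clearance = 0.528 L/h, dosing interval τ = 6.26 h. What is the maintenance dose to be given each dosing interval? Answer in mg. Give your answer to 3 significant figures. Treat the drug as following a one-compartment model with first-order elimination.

At steady state, Dose/τ = Css × CL.
Dose = Css × CL × τ = 9.09 × 0.5280 × 6.26 = 30.04 mg

30.0 mg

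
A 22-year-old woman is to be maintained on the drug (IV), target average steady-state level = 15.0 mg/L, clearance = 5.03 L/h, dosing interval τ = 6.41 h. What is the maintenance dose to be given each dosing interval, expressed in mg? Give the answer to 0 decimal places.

At steady state, Dose/τ = Css × CL.
Dose = Css × CL × τ = 15.0 × 5.030 × 6.41 = 483.6 mg

484 mg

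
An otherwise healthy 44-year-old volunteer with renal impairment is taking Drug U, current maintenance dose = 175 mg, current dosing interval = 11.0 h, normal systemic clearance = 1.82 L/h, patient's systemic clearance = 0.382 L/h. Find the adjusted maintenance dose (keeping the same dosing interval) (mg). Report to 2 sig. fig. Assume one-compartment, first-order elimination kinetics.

To keep the same average steady-state level, dosing rate must scale with clearance.
CL ratio = 0.382 / 1.82 = 0.2099
New dose (same interval) = 175 × 0.2099 = 36.73 mg

37 mg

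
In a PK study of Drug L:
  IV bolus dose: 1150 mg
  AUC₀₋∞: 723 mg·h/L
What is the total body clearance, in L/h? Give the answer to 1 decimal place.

CL = Dose / AUC = 1150 / 723 = 1.591 L/h

1.6 L/h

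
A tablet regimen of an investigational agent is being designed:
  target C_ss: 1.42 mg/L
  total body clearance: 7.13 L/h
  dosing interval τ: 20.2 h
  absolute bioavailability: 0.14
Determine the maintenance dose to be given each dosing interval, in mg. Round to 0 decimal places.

1461 mg

At steady state, F × (Dose/τ) = Css × CL.
Dose = Css × CL × τ / F = 1.42 × 7.130 × 20.2 / 0.14 = 1461 mg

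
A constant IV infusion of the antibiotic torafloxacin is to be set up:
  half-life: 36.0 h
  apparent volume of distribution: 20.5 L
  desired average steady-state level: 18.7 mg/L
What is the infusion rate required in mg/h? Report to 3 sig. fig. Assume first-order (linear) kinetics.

k = ln2 / t½ = 0.693147 / 36.0 = 0.01925 h⁻¹
CL = k × Vd = 0.01925 × 20.5 = 0.3946 L/h
At steady state, infusion rate R₀ = Css × CL = 18.7 × 0.3946 = 7.379 mg/h

7.38 mg/h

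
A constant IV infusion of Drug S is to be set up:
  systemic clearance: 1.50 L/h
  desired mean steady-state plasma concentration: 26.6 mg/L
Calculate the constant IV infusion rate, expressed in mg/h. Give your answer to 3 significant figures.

At steady state, infusion rate R₀ = Css × CL = 26.6 × 1.500 = 39.90 mg/h

39.9 mg/h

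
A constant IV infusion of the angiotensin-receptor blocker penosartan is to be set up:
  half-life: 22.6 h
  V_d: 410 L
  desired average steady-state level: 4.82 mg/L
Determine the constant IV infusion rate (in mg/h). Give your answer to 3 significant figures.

k = ln2 / t½ = 0.693147 / 22.6 = 0.03067 h⁻¹
CL = k × Vd = 0.03067 × 410 = 12.57 L/h
At steady state, infusion rate R₀ = Css × CL = 4.82 × 12.57 = 60.59 mg/h

60.6 mg/h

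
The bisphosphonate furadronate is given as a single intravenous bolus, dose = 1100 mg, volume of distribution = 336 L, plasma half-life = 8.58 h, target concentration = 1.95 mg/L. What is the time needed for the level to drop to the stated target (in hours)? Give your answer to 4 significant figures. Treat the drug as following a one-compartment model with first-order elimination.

C₀ = Dose / Vd = 1100 / 336 = 3.274 mg/L
k = ln2 / t½ = 0.693147 / 8.58 = 0.08079 h⁻¹
t = ln(C₀ / C) / k = ln(3.274 / 1.95) / 0.08079
  = ln(1.679) / 0.08079 = 0.5182 / 0.08079 = 6.414 h

6.414 h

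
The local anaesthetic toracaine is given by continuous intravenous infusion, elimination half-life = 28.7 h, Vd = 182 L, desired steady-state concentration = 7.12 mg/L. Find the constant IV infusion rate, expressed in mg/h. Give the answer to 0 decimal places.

k = ln2 / t½ = 0.693147 / 28.7 = 0.02415 h⁻¹
CL = k × Vd = 0.02415 × 182 = 4.395 L/h
At steady state, infusion rate R₀ = Css × CL = 7.12 × 4.395 = 31.29 mg/h

31 mg/h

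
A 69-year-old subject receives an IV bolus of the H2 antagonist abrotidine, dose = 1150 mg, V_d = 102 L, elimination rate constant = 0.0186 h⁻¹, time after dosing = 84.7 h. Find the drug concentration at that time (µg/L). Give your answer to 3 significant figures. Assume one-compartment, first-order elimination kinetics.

C₀ = Dose / Vd = 1150 / 102 = 11.27 mg/L
C = C₀ · e^(−k·t) = 11.27 × e^(−0.01860 × 84.7)
  = 11.27 × 0.2069 = 2.332 mg/L
Convert: 2.332 mg/L × 1000 = 2332 µg/L

2330 µg/L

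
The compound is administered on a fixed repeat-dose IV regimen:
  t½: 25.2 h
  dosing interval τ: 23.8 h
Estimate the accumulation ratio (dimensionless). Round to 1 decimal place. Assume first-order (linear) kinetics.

2.1

k = ln2 / t½ = 0.693147 / 25.2 = 0.02751 h⁻¹
e^(−kτ) = e^(−0.02751 × 23.8) = 0.5196
Accumulation ratio R = 1 / (1 − e^(−kτ)) = 1 / (1 − 0.5196) = 2.082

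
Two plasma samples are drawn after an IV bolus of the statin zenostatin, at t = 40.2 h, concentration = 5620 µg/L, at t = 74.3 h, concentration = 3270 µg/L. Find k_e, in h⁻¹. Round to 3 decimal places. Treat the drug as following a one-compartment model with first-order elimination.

k = ln(C₁/C₂) / (t₂ − t₁) = ln(5620/3270) / (74.3 − 40.2)
  = 0.5415 / 34.10 = 0.01588 h⁻¹

0.016 h⁻¹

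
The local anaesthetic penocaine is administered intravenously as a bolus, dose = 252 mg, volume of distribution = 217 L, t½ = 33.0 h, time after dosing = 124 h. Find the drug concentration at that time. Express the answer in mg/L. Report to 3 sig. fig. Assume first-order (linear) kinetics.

0.0859 mg/L

C₀ = Dose / Vd = 252.0 / 217 = 1.161 mg/L
k = ln2 / t½ = 0.693147 / 33.0 = 0.02100 h⁻¹
C = C₀ · e^(−k·t) = 1.161 × e^(−0.02100 × 124)
  = 1.161 × 0.07398 = 0.08589 mg/L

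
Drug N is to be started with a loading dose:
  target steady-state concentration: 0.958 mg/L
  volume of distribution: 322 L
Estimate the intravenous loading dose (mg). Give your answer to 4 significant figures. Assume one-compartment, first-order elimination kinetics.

LD = Css × Vd = 0.958 × 322 = 308.5 mg

308.5 mg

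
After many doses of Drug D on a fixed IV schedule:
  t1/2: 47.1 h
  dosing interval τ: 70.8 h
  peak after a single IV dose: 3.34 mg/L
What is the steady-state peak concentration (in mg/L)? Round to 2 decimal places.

5.16 mg/L

k = ln2 / t½ = 0.693147 / 47.1 = 0.01472 h⁻¹
e^(−kτ) = e^(−0.01472 × 70.8) = 0.3527
Accumulation ratio R = 1 / (1 − e^(−kτ)) = 1 / (1 − 0.3527) = 1.545
Steady-state peak = C₀ × R = 3.34 × 1.545 = 5.160 mg/L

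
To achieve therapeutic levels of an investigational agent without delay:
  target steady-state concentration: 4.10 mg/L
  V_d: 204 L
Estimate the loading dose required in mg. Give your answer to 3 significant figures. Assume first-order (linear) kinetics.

836 mg

LD = Css × Vd = 4.10 × 204 = 836.4 mg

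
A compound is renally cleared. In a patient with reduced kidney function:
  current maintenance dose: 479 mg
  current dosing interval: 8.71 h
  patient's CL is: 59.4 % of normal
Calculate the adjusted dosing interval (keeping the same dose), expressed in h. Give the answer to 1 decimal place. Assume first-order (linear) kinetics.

To keep the same average steady-state level, dosing rate must scale with clearance.
CL ratio = 59.4 / 100 = 0.5940
New interval (same dose) = 8.71 / 0.5940 = 14.66 h

14.7 h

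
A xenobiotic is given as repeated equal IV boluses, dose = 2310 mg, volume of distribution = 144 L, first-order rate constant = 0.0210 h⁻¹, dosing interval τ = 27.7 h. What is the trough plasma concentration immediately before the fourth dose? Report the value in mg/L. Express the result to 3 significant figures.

16.8 mg/L

C₀ per dose = Dose / Vd = 2310 / 144 = 16.04 mg/L
Fraction remaining after one interval: r = e^(−kτ) = e^(−0.02100 × 27.7) = 0.5589
Before dose 4, 3 doses have been given (aged 1τ, 2τ, 3τ).
C_trough = C₀ × (r + r² + … + r^3) = C₀ × r(1−r^3)/(1−r)
        = 16.04 × 0.5589 × (1 − 0.1746) / (1 − 0.5589) = 16.78 mg/L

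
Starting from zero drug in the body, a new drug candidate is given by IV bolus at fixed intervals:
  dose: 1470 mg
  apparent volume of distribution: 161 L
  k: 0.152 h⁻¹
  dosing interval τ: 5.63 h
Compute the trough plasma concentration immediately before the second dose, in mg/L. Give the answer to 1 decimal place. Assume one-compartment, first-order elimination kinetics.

C₀ per dose = Dose / Vd = 1470 / 161 = 9.130 mg/L
Fraction remaining after one interval: r = e^(−kτ) = e^(−0.1520 × 5.63) = 0.4250
Before dose 2, 1 dose has been given (aged 1τ).
C_trough = C₀ × r = 9.130 × 0.4250 = 3.880 mg/L

3.9 mg/L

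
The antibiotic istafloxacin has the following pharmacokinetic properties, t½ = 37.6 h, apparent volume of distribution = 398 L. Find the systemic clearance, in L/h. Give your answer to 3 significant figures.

7.34 L/h

k = ln2 / t½ = 0.693147 / 37.6 = 0.01843 h⁻¹
CL = k × Vd = 0.01843 × 398 = 7.335 L/h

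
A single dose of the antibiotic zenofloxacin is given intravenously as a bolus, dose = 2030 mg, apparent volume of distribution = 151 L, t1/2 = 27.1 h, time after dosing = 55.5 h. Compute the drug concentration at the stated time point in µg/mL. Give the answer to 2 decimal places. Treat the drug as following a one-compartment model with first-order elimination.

3.25 µg/mL

C₀ = Dose / Vd = 2030 / 151 = 13.44 mg/L
k = ln2 / t½ = 0.693147 / 27.1 = 0.02558 h⁻¹
C = C₀ · e^(−k·t) = 13.44 × e^(−0.02558 × 55.5)
  = 13.44 × 0.2418 = 3.250 mg/L
(3.250 mg/L = 3.250 µg/mL)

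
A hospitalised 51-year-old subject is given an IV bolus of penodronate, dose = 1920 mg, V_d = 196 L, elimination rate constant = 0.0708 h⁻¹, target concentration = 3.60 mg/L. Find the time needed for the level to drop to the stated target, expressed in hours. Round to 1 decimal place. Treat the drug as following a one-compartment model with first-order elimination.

14.1 h

C₀ = Dose / Vd = 1920 / 196 = 9.796 mg/L
t = ln(C₀ / C) / k = ln(9.796 / 3.60) / 0.07080
  = ln(2.721) / 0.07080 = 1.001 / 0.07080 = 14.14 h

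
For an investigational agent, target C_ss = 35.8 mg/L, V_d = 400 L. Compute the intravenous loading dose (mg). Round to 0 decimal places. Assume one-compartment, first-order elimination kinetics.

14320 mg

LD = Css × Vd = 35.8 × 400 = 14320 mg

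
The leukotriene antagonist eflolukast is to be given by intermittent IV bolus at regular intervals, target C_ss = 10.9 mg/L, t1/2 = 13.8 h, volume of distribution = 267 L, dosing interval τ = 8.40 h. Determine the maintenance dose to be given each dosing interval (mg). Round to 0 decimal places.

k = ln2 / t½ = 0.693147 / 13.8 = 0.05023 h⁻¹
CL = k × Vd = 0.05023 × 267 = 13.41 L/h
At steady state, Dose/τ = Css × CL.
Dose = Css × CL × τ = 10.9 × 13.41 × 8.40 = 1228 mg

1228 mg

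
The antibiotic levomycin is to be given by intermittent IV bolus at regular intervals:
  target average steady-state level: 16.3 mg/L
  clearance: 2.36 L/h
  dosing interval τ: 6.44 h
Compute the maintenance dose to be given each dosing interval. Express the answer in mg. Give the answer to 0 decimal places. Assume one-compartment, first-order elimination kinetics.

At steady state, Dose/τ = Css × CL.
Dose = Css × CL × τ = 16.3 × 2.360 × 6.44 = 247.7 mg

248 mg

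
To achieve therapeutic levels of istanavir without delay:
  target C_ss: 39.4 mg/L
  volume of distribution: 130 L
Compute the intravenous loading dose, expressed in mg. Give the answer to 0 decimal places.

5122 mg

LD = Css × Vd = 39.4 × 130 = 5122 mg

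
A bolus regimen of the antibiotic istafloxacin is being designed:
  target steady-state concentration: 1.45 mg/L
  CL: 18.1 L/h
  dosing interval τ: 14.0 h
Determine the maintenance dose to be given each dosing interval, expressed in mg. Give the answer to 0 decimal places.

At steady state, Dose/τ = Css × CL.
Dose = Css × CL × τ = 1.45 × 18.10 × 14.0 = 367.4 mg

367 mg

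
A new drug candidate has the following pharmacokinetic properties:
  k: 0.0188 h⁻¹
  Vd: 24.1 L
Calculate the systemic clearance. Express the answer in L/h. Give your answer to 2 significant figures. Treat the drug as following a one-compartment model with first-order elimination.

0.45 L/h

CL = k × Vd = 0.0188 × 24.1 = 0.4531 L/h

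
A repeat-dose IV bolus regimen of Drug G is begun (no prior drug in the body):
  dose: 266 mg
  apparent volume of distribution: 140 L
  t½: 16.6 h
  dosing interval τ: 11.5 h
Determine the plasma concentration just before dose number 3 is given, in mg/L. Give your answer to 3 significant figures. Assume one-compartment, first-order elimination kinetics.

C₀ per dose = Dose / Vd = 266 / 140 = 1.900 mg/L
k = ln2 / t½ = 0.693147 / 16.6 = 0.04176 h⁻¹
Fraction remaining after one interval: r = e^(−kτ) = e^(−0.04176 × 11.5) = 0.6186
Before dose 3, 2 doses have been given (aged 1τ, 2τ).
C_trough = C₀ × (r + r²) = 1.900 × (0.6186 + 0.3827) = 1.902 mg/L

1.90 mg/L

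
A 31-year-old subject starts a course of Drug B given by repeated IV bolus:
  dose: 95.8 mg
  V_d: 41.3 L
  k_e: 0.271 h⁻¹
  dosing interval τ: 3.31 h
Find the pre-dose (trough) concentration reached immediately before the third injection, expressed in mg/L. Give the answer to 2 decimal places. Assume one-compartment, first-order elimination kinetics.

C₀ per dose = Dose / Vd = 95.8 / 41.3 = 2.320 mg/L
Fraction remaining after one interval: r = e^(−kτ) = e^(−0.2710 × 3.31) = 0.4078
Before dose 3, 2 doses have been given (aged 1τ, 2τ).
C_trough = C₀ × (r + r²) = 2.320 × (0.4078 + 0.1663) = 1.332 mg/L

1.33 mg/L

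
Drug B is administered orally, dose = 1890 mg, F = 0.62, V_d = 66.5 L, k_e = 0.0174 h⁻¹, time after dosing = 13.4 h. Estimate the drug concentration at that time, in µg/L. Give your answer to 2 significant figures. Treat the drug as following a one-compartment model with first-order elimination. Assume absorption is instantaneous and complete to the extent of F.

Amount reaching circulation = F × Dose = 0.62 × 1890 = 1172 mg
C₀ = F·Dose / Vd = 1172 / 66.5 = 17.62 mg/L
C = C₀ · e^(−k·t) = 17.62 × e^(−0.01740 × 13.4)
  = 17.62 × 0.7920 = 13.96 mg/L
Convert: 13.96 mg/L × 1000 = 13960 µg/L

14000 µg/L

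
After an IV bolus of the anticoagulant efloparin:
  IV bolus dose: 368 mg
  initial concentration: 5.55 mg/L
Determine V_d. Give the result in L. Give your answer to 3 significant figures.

Vd = Dose / C₀ = 368.0 / 5.55 = 66.31 L

66.3 L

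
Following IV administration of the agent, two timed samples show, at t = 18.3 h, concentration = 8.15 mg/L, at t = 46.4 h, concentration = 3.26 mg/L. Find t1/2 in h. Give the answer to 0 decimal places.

k = ln(C₁/C₂) / (t₂ − t₁) = ln(8.15/3.26) / (46.4 − 18.3)
  = 0.9163 / 28.10 = 0.03261 h⁻¹
t½ = ln2 / k = 0.693147 / 0.03261 = 21.26 h

21 h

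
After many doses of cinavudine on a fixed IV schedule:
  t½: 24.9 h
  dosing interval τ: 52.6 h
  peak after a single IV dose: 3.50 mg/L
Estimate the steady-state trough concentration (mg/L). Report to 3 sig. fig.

k = ln2 / t½ = 0.693147 / 24.9 = 0.02784 h⁻¹
e^(−kτ) = e^(−0.02784 × 52.6) = 0.2312
Accumulation ratio R = 1 / (1 − e^(−kτ)) = 1 / (1 − 0.2312) = 1.301
Steady-state trough = C₀ × R × e^(−kτ) = 3.50 × 1.301 × 0.2312 = 1.053 mg/L

1.05 mg/L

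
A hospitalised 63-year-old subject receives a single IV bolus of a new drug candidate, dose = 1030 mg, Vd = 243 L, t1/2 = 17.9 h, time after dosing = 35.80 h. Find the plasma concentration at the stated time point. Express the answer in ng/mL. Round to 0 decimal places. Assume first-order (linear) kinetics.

1060 ng/mL

C₀ = Dose / Vd = 1030 / 243 = 4.239 mg/L
k = ln2 / t½ = 0.693147 / 17.9 = 0.03872 h⁻¹
t / t½ = 35.80 / 17.9 = 2 half-lives
C = C₀ × (1/2)^2 = 4.239 × 0.2500 = 1.060 mg/L
Convert: 1.060 mg/L × 1000 = 1060 ng/mL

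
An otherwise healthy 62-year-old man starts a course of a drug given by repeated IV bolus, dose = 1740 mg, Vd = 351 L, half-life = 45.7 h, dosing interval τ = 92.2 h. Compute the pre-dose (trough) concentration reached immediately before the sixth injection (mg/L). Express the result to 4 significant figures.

C₀ per dose = Dose / Vd = 1740 / 351 = 4.957 mg/L
k = ln2 / t½ = 0.693147 / 45.7 = 0.01517 h⁻¹
Fraction remaining after one interval: r = e^(−kτ) = e^(−0.01517 × 92.2) = 0.2469
Before dose 6, 5 doses have been given (aged 1τ, 2τ, 3τ, 4τ, 5τ).
C_trough = C₀ × (r + r² + … + r^5) = C₀ × r(1−r^5)/(1−r)
        = 4.957 × 0.2469 × (1 − 0.0009175) / (1 − 0.2469) = 1.624 mg/L

1.624 mg/L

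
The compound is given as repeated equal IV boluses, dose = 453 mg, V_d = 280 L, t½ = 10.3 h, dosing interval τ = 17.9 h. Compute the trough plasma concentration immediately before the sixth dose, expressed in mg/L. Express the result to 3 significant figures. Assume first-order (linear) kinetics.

0.691 mg/L

C₀ per dose = Dose / Vd = 453 / 280 = 1.618 mg/L
k = ln2 / t½ = 0.693147 / 10.3 = 0.06730 h⁻¹
Fraction remaining after one interval: r = e^(−kτ) = e^(−0.06730 × 17.9) = 0.2998
Before dose 6, 5 doses have been given (aged 1τ, 2τ, 3τ, 4τ, 5τ).
C_trough = C₀ × (r + r² + … + r^5) = C₀ × r(1−r^5)/(1−r)
        = 1.618 × 0.2998 × (1 − 0.002422) / (1 − 0.2998) = 0.6911 mg/L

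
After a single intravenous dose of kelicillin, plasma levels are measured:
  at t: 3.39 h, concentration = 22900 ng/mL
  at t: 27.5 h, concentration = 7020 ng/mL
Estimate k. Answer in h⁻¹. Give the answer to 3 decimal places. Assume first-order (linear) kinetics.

0.049 h⁻¹

k = ln(C₁/C₂) / (t₂ − t₁) = ln(22900/7020) / (27.5 − 3.39)
  = 1.182 / 24.11 = 0.04903 h⁻¹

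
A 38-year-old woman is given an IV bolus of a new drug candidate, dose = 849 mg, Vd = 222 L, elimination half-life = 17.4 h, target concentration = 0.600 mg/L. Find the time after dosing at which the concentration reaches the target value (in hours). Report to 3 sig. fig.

C₀ = Dose / Vd = 849.0 / 222 = 3.824 mg/L
k = ln2 / t½ = 0.693147 / 17.4 = 0.03984 h⁻¹
t = ln(C₀ / C) / k = ln(3.824 / 0.600) / 0.03984
  = ln(6.373) / 0.03984 = 1.852 / 0.03984 = 46.49 h

46.5 h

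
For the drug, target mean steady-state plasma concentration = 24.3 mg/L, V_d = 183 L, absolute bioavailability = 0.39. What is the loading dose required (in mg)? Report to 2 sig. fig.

11000 mg

LD = Css × Vd / F = 24.3 × 183 / 0.39 = 11400 mg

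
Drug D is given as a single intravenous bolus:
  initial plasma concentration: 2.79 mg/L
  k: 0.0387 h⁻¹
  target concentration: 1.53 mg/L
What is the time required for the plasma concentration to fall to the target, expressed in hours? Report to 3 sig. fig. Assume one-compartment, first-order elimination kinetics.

t = ln(C₀ / C) / k = ln(2.790 / 1.53) / 0.03870
  = ln(1.824) / 0.03870 = 0.6010 / 0.03870 = 15.53 h

15.5 h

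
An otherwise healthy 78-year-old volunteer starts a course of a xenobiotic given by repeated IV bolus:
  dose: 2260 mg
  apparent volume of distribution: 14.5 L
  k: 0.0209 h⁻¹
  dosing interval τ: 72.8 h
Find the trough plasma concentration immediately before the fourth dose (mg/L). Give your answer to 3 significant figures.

C₀ per dose = Dose / Vd = 2260 / 14.5 = 155.9 mg/L
Fraction remaining after one interval: r = e^(−kτ) = e^(−0.02090 × 72.8) = 0.2184
Before dose 4, 3 doses have been given (aged 1τ, 2τ, 3τ).
C_trough = C₀ × (r + r² + … + r^3) = C₀ × r(1−r^3)/(1−r)
        = 155.9 × 0.2184 × (1 − 0.01042) / (1 − 0.2184) = 43.11 mg/L

43.1 mg/L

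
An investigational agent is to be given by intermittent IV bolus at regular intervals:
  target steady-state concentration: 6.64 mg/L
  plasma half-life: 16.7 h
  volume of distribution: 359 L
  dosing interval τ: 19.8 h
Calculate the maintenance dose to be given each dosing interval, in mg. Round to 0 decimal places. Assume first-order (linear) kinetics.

k = ln2 / t½ = 0.693147 / 16.7 = 0.04151 h⁻¹
CL = k × Vd = 0.04151 × 359 = 14.90 L/h
At steady state, Dose/τ = Css × CL.
Dose = Css × CL × τ = 6.64 × 14.90 × 19.8 = 1959 mg

1959 mg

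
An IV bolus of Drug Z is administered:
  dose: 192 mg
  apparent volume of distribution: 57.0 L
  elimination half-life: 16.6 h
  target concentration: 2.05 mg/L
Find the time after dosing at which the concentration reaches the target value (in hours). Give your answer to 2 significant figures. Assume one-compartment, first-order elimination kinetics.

12 h

C₀ = Dose / Vd = 192.0 / 57.0 = 3.368 mg/L
k = ln2 / t½ = 0.693147 / 16.6 = 0.04176 h⁻¹
t = ln(C₀ / C) / k = ln(3.368 / 2.05) / 0.04176
  = ln(1.643) / 0.04176 = 0.4965 / 0.04176 = 11.89 h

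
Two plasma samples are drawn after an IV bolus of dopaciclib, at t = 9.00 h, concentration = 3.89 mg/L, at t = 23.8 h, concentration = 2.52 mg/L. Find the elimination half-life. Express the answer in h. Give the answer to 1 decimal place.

k = ln(C₁/C₂) / (t₂ − t₁) = ln(3.89/2.52) / (23.8 − 9.00)
  = 0.4342 / 14.80 = 0.02934 h⁻¹
t½ = ln2 / k = 0.693147 / 0.02934 = 23.62 h

23.6 h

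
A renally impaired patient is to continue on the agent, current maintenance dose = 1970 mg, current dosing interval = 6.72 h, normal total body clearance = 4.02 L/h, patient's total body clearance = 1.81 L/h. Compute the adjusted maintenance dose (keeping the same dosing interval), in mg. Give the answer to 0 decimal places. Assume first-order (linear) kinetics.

887 mg

To keep the same average steady-state level, dosing rate must scale with clearance.
CL ratio = 1.81 / 4.02 = 0.4502
New dose (same interval) = 1970 × 0.4502 = 886.9 mg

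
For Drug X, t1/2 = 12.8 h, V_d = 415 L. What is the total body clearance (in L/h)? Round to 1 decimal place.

22.5 L/h

k = ln2 / t½ = 0.693147 / 12.8 = 0.05415 h⁻¹
CL = k × Vd = 0.05415 × 415 = 22.47 L/h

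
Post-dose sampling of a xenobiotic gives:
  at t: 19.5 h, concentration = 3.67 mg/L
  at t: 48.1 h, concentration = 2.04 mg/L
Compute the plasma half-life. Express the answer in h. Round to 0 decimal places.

34 h

k = ln(C₁/C₂) / (t₂ − t₁) = ln(3.67/2.04) / (48.1 − 19.5)
  = 0.5872 / 28.60 = 0.02053 h⁻¹
t½ = ln2 / k = 0.693147 / 0.02053 = 33.76 h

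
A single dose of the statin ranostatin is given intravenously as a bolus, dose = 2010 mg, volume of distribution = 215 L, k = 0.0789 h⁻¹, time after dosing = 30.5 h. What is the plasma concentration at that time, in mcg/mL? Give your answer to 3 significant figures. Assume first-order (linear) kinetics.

0.843 mcg/mL

C₀ = Dose / Vd = 2010 / 215 = 9.349 mg/L
C = C₀ · e^(−k·t) = 9.349 × e^(−0.07890 × 30.5)
  = 9.349 × 0.09013 = 0.8426 mg/L
(0.8426 mg/L = 0.8426 mcg/mL)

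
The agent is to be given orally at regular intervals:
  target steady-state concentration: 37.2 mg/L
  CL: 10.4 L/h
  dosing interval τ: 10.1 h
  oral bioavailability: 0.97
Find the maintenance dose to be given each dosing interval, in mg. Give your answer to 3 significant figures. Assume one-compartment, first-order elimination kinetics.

4030 mg

At steady state, F × (Dose/τ) = Css × CL.
Dose = Css × CL × τ / F = 37.2 × 10.40 × 10.1 / 0.97 = 4028 mg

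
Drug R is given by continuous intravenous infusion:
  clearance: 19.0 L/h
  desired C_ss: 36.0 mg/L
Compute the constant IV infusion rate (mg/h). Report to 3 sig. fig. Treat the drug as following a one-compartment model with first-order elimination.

684 mg/h

At steady state, infusion rate R₀ = Css × CL = 36.0 × 19.00 = 684.0 mg/h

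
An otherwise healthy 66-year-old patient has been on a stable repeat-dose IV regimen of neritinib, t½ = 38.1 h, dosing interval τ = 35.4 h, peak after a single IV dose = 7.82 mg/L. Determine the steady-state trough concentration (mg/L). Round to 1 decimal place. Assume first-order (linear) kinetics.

k = ln2 / t½ = 0.693147 / 38.1 = 0.01819 h⁻¹
e^(−kτ) = e^(−0.01819 × 35.4) = 0.5252
Accumulation ratio R = 1 / (1 − e^(−kτ)) = 1 / (1 − 0.5252) = 2.106
Steady-state trough = C₀ × R × e^(−kτ) = 7.82 × 2.106 × 0.5252 = 8.649 mg/L

8.6 mg/L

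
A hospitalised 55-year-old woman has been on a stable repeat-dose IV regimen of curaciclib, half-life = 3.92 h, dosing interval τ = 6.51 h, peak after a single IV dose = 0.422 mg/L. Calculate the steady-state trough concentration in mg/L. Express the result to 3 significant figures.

0.195 mg/L

k = ln2 / t½ = 0.693147 / 3.92 = 0.1768 h⁻¹
e^(−kτ) = e^(−0.1768 × 6.51) = 0.3163
Accumulation ratio R = 1 / (1 − e^(−kτ)) = 1 / (1 − 0.3163) = 1.463
Steady-state trough = C₀ × R × e^(−kτ) = 0.422 × 1.463 × 0.3163 = 0.1953 mg/L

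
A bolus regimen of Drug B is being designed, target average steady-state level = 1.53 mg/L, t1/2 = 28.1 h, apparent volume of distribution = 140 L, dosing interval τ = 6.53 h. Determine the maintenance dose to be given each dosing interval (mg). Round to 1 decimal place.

34.5 mg

k = ln2 / t½ = 0.693147 / 28.1 = 0.02467 h⁻¹
CL = k × Vd = 0.02467 × 140 = 3.454 L/h
At steady state, Dose/τ = Css × CL.
Dose = Css × CL × τ = 1.53 × 3.454 × 6.53 = 34.51 mg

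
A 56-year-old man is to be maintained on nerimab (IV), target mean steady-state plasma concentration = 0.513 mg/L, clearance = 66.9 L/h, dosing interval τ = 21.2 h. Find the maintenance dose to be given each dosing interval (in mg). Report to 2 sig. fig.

730 mg

At steady state, Dose/τ = Css × CL.
Dose = Css × CL × τ = 0.513 × 66.90 × 21.2 = 727.6 mg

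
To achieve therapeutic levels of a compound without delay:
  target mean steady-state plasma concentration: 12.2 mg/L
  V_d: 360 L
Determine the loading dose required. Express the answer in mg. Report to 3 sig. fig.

4390 mg

LD = Css × Vd = 12.2 × 360 = 4392 mg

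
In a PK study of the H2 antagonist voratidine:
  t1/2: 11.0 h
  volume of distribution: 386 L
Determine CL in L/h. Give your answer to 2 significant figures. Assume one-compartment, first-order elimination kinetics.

k = ln2 / t½ = 0.693147 / 11.0 = 0.06301 h⁻¹
CL = k × Vd = 0.06301 × 386 = 24.32 L/h

24 L/h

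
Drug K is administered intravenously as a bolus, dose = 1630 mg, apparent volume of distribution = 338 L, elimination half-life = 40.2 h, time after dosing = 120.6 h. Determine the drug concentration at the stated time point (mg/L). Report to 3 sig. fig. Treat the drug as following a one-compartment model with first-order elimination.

C₀ = Dose / Vd = 1630 / 338 = 4.822 mg/L
k = ln2 / t½ = 0.693147 / 40.2 = 0.01724 h⁻¹
t / t½ = 120.6 / 40.2 = 3 half-lives
C = C₀ × (1/2)^3 = 4.822 × 0.1250 = 0.6028 mg/L

0.603 mg/L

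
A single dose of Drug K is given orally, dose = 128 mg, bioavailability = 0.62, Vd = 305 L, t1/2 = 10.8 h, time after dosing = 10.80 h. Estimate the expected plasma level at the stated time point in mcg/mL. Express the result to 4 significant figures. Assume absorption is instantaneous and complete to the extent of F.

Amount reaching circulation = F × Dose = 0.62 × 128.0 = 79.36 mg
C₀ = F·Dose / Vd = 79.36 / 305 = 0.2602 mg/L
k = ln2 / t½ = 0.693147 / 10.8 = 0.06418 h⁻¹
t / t½ = 10.80 / 10.8 = 1 half-lives
C = C₀ × (1/2)^1 = 0.2602 × 0.5000 = 0.1301 mg/L
(0.1301 mg/L = 0.1301 mcg/mL)

0.1301 mcg/mL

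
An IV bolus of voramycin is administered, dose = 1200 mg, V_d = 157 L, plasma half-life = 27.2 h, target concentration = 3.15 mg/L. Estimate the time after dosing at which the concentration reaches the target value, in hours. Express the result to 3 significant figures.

34.8 h

C₀ = Dose / Vd = 1200 / 157 = 7.643 mg/L
k = ln2 / t½ = 0.693147 / 27.2 = 0.02548 h⁻¹
t = ln(C₀ / C) / k = ln(7.643 / 3.15) / 0.02548
  = ln(2.426) / 0.02548 = 0.8862 / 0.02548 = 34.78 h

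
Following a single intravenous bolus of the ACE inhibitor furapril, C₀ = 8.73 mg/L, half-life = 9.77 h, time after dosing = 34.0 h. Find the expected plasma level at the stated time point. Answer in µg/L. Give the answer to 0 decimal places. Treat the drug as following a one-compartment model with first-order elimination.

782 µg/L

k = ln2 / t½ = 0.693147 / 9.77 = 0.07095 h⁻¹
C = C₀ · e^(−k·t) = 8.730 × e^(−0.07095 × 34.0)
  = 8.730 × 0.08961 = 0.7823 mg/L
Convert: 0.7823 mg/L × 1000 = 782.3 µg/L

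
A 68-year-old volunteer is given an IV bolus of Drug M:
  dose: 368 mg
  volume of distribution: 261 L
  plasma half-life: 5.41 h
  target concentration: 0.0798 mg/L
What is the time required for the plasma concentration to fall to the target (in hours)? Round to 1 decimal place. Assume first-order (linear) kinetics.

22.4 h

C₀ = Dose / Vd = 368.0 / 261 = 1.410 mg/L
k = ln2 / t½ = 0.693147 / 5.41 = 0.1281 h⁻¹
t = ln(C₀ / C) / k = ln(1.410 / 0.0798) / 0.1281
  = ln(17.67) / 0.1281 = 2.872 / 0.1281 = 22.42 h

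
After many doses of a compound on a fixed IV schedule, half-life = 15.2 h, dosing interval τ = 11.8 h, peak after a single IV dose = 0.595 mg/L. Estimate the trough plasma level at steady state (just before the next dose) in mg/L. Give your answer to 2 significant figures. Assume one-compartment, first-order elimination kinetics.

0.83 mg/L

k = ln2 / t½ = 0.693147 / 15.2 = 0.04560 h⁻¹
e^(−kτ) = e^(−0.04560 × 11.8) = 0.5839
Accumulation ratio R = 1 / (1 − e^(−kτ)) = 1 / (1 − 0.5839) = 2.403
Steady-state trough = C₀ × R × e^(−kτ) = 0.595 × 2.403 × 0.5839 = 0.8349 mg/L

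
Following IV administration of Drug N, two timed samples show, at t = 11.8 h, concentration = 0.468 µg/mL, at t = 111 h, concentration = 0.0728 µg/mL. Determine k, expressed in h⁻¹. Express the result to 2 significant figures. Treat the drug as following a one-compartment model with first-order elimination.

k = ln(C₁/C₂) / (t₂ − t₁) = ln(0.468/0.0728) / (111 − 11.8)
  = 1.861 / 99.20 = 0.01876 h⁻¹

0.019 h⁻¹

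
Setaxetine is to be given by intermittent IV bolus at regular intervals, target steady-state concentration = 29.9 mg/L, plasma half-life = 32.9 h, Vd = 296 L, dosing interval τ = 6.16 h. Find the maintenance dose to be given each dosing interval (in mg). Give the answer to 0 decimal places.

1149 mg

k = ln2 / t½ = 0.693147 / 32.9 = 0.02107 h⁻¹
CL = k × Vd = 0.02107 × 296 = 6.237 L/h
At steady state, Dose/τ = Css × CL.
Dose = Css × CL × τ = 29.9 × 6.237 × 6.16 = 1149 mg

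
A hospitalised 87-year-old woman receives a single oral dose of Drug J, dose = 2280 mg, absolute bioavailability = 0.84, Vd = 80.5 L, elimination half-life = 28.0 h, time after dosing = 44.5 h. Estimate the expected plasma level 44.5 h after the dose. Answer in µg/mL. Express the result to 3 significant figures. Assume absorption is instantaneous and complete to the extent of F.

Amount reaching circulation = F × Dose = 0.84 × 2280 = 1915 mg
C₀ = F·Dose / Vd = 1915 / 80.5 = 23.79 mg/L
k = ln2 / t½ = 0.693147 / 28.0 = 0.02476 h⁻¹
C = C₀ · e^(−k·t) = 23.79 × e^(−0.02476 × 44.5)
  = 23.79 × 0.3323 = 7.905 mg/L
(7.905 mg/L = 7.905 µg/mL)

7.91 µg/mL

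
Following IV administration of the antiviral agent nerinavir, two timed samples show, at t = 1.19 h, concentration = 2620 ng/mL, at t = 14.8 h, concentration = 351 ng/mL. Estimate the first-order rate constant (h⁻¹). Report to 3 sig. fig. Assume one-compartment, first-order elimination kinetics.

0.148 h⁻¹

k = ln(C₁/C₂) / (t₂ − t₁) = ln(2620/351) / (14.8 − 1.19)
  = 2.010 / 13.61 = 0.1477 h⁻¹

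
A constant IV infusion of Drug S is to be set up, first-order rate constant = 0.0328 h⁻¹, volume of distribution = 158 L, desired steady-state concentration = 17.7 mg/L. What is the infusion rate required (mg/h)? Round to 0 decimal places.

92 mg/h

CL = k × Vd = 0.03280 × 158 = 5.182 L/h
At steady state, infusion rate R₀ = Css × CL = 17.7 × 5.182 = 91.72 mg/h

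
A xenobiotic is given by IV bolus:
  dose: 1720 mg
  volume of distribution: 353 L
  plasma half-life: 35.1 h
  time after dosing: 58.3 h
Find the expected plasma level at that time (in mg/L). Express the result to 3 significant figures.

1.54 mg/L

C₀ = Dose / Vd = 1720 / 353 = 4.873 mg/L
k = ln2 / t½ = 0.693147 / 35.1 = 0.01975 h⁻¹
C = C₀ · e^(−k·t) = 4.873 × e^(−0.01975 × 58.3)
  = 4.873 × 0.3162 = 1.541 mg/L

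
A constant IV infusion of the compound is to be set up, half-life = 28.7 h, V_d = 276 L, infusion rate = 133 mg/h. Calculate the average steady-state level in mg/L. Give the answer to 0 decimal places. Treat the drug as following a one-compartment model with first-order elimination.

k = ln2 / t½ = 0.693147 / 28.7 = 0.02415 h⁻¹
CL = k × Vd = 0.02415 × 276 = 6.665 L/h
At steady state Css = R₀ / CL = 133 / 6.665 = 19.95 mg/L

20 mg/L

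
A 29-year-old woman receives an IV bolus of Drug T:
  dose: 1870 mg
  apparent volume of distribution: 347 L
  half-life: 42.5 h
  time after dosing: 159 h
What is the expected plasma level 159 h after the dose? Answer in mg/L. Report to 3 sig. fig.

C₀ = Dose / Vd = 1870 / 347 = 5.389 mg/L
k = ln2 / t½ = 0.693147 / 42.5 = 0.01631 h⁻¹
C = C₀ · e^(−k·t) = 5.389 × e^(−0.01631 × 159)
  = 5.389 × 0.07477 = 0.4029 mg/L

0.403 mg/L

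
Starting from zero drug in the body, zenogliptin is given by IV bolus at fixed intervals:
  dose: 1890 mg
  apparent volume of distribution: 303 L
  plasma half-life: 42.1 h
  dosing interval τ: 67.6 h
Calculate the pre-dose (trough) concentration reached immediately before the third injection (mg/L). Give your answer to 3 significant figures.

2.72 mg/L

C₀ per dose = Dose / Vd = 1890 / 303 = 6.238 mg/L
k = ln2 / t½ = 0.693147 / 42.1 = 0.01646 h⁻¹
Fraction remaining after one interval: r = e^(−kτ) = e^(−0.01646 × 67.6) = 0.3287
Before dose 3, 2 doses have been given (aged 1τ, 2τ).
C_trough = C₀ × (r + r²) = 6.238 × (0.3287 + 0.1080) = 2.724 mg/L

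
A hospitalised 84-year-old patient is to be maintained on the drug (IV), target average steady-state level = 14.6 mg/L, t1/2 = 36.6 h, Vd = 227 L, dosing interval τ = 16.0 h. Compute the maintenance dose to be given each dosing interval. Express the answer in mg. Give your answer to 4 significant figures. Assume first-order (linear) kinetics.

1004 mg

k = ln2 / t½ = 0.693147 / 36.6 = 0.01894 h⁻¹
CL = k × Vd = 0.01894 × 227 = 4.299 L/h
At steady state, Dose/τ = Css × CL.
Dose = Css × CL × τ = 14.6 × 4.299 × 16.0 = 1004 mg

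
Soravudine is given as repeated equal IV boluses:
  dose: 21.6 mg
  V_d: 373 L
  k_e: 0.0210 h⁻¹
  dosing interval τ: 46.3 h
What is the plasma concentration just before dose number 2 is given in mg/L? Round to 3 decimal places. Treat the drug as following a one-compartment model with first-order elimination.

0.022 mg/L

C₀ per dose = Dose / Vd = 21.6 / 373 = 0.05791 mg/L
Fraction remaining after one interval: r = e^(−kτ) = e^(−0.02100 × 46.3) = 0.3782
Before dose 2, 1 dose has been given (aged 1τ).
C_trough = C₀ × r = 0.05791 × 0.3782 = 0.02190 mg/L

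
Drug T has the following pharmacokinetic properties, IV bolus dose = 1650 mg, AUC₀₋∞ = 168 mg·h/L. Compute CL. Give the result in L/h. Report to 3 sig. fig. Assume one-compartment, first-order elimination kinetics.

9.82 L/h

CL = Dose / AUC = 1650 / 168 = 9.821 L/h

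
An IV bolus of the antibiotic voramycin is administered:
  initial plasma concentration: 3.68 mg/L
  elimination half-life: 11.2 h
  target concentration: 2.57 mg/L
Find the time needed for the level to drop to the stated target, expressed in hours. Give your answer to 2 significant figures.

k = ln2 / t½ = 0.693147 / 11.2 = 0.06189 h⁻¹
t = ln(C₀ / C) / k = ln(3.680 / 2.57) / 0.06189
  = ln(1.432) / 0.06189 = 0.3591 / 0.06189 = 5.802 h

5.8 h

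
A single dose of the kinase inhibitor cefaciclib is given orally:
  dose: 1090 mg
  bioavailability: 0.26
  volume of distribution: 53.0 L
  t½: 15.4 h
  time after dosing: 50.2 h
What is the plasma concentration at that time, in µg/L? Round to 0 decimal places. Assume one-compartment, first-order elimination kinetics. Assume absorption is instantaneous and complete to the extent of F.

Amount reaching circulation = F × Dose = 0.26 × 1090 = 283.4 mg
C₀ = F·Dose / Vd = 283.4 / 53.0 = 5.347 mg/L
k = ln2 / t½ = 0.693147 / 15.4 = 0.04501 h⁻¹
C = C₀ · e^(−k·t) = 5.347 × e^(−0.04501 × 50.2)
  = 5.347 × 0.1044 = 0.5582 mg/L
Convert: 0.5582 mg/L × 1000 = 558.2 µg/L

558 µg/L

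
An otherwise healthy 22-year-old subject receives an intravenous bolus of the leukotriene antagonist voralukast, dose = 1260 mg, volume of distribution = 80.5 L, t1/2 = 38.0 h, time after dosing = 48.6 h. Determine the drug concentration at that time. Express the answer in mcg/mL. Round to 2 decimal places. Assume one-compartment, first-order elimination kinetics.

C₀ = Dose / Vd = 1260 / 80.5 = 15.65 mg/L
k = ln2 / t½ = 0.693147 / 38.0 = 0.01824 h⁻¹
C = C₀ · e^(−k·t) = 15.65 × e^(−0.01824 × 48.6)
  = 15.65 × 0.4121 = 6.449 mg/L
(6.449 mg/L = 6.449 mcg/mL)

6.45 mcg/mL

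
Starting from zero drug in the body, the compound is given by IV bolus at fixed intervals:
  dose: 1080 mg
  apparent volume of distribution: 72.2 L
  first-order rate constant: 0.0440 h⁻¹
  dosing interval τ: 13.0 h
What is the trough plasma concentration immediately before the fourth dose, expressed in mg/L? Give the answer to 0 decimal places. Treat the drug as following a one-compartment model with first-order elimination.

16 mg/L

C₀ per dose = Dose / Vd = 1080 / 72.2 = 14.96 mg/L
Fraction remaining after one interval: r = e^(−kτ) = e^(−0.04400 × 13.0) = 0.5644
Before dose 4, 3 doses have been given (aged 1τ, 2τ, 3τ).
C_trough = C₀ × (r + r² + … + r^3) = C₀ × r(1−r^3)/(1−r)
        = 14.96 × 0.5644 × (1 − 0.1798) / (1 − 0.5644) = 15.90 mg/L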